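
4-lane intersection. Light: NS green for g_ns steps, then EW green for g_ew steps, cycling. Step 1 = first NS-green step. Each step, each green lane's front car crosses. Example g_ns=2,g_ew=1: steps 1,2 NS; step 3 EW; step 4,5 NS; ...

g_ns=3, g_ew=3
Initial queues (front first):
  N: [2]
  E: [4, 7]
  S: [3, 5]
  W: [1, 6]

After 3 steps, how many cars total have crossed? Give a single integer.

Answer: 3

Derivation:
Step 1 [NS]: N:car2-GO,E:wait,S:car3-GO,W:wait | queues: N=0 E=2 S=1 W=2
Step 2 [NS]: N:empty,E:wait,S:car5-GO,W:wait | queues: N=0 E=2 S=0 W=2
Step 3 [NS]: N:empty,E:wait,S:empty,W:wait | queues: N=0 E=2 S=0 W=2
Cars crossed by step 3: 3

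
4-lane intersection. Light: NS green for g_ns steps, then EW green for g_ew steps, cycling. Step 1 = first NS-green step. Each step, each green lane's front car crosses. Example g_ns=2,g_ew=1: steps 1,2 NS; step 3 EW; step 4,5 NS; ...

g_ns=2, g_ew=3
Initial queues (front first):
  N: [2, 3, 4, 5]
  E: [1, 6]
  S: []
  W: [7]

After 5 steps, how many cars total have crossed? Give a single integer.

Answer: 5

Derivation:
Step 1 [NS]: N:car2-GO,E:wait,S:empty,W:wait | queues: N=3 E=2 S=0 W=1
Step 2 [NS]: N:car3-GO,E:wait,S:empty,W:wait | queues: N=2 E=2 S=0 W=1
Step 3 [EW]: N:wait,E:car1-GO,S:wait,W:car7-GO | queues: N=2 E=1 S=0 W=0
Step 4 [EW]: N:wait,E:car6-GO,S:wait,W:empty | queues: N=2 E=0 S=0 W=0
Step 5 [EW]: N:wait,E:empty,S:wait,W:empty | queues: N=2 E=0 S=0 W=0
Cars crossed by step 5: 5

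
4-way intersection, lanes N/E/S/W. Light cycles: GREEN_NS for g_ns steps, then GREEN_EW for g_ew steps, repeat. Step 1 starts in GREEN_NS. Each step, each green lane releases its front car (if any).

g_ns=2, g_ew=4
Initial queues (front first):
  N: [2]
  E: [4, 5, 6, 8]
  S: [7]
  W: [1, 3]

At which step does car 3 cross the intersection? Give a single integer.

Step 1 [NS]: N:car2-GO,E:wait,S:car7-GO,W:wait | queues: N=0 E=4 S=0 W=2
Step 2 [NS]: N:empty,E:wait,S:empty,W:wait | queues: N=0 E=4 S=0 W=2
Step 3 [EW]: N:wait,E:car4-GO,S:wait,W:car1-GO | queues: N=0 E=3 S=0 W=1
Step 4 [EW]: N:wait,E:car5-GO,S:wait,W:car3-GO | queues: N=0 E=2 S=0 W=0
Step 5 [EW]: N:wait,E:car6-GO,S:wait,W:empty | queues: N=0 E=1 S=0 W=0
Step 6 [EW]: N:wait,E:car8-GO,S:wait,W:empty | queues: N=0 E=0 S=0 W=0
Car 3 crosses at step 4

4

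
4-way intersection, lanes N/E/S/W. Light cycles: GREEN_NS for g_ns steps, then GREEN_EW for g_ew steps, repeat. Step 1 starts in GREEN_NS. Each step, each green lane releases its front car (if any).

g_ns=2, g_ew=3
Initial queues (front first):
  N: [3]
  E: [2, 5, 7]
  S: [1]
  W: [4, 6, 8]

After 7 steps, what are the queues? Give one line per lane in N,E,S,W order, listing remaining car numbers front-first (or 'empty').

Step 1 [NS]: N:car3-GO,E:wait,S:car1-GO,W:wait | queues: N=0 E=3 S=0 W=3
Step 2 [NS]: N:empty,E:wait,S:empty,W:wait | queues: N=0 E=3 S=0 W=3
Step 3 [EW]: N:wait,E:car2-GO,S:wait,W:car4-GO | queues: N=0 E=2 S=0 W=2
Step 4 [EW]: N:wait,E:car5-GO,S:wait,W:car6-GO | queues: N=0 E=1 S=0 W=1
Step 5 [EW]: N:wait,E:car7-GO,S:wait,W:car8-GO | queues: N=0 E=0 S=0 W=0

N: empty
E: empty
S: empty
W: empty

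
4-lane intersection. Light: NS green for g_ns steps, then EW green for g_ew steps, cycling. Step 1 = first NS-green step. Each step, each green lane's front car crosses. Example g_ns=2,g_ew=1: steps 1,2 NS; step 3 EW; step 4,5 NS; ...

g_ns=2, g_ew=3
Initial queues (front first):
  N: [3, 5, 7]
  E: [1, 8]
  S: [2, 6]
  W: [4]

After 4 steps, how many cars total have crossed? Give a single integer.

Step 1 [NS]: N:car3-GO,E:wait,S:car2-GO,W:wait | queues: N=2 E=2 S=1 W=1
Step 2 [NS]: N:car5-GO,E:wait,S:car6-GO,W:wait | queues: N=1 E=2 S=0 W=1
Step 3 [EW]: N:wait,E:car1-GO,S:wait,W:car4-GO | queues: N=1 E=1 S=0 W=0
Step 4 [EW]: N:wait,E:car8-GO,S:wait,W:empty | queues: N=1 E=0 S=0 W=0
Cars crossed by step 4: 7

Answer: 7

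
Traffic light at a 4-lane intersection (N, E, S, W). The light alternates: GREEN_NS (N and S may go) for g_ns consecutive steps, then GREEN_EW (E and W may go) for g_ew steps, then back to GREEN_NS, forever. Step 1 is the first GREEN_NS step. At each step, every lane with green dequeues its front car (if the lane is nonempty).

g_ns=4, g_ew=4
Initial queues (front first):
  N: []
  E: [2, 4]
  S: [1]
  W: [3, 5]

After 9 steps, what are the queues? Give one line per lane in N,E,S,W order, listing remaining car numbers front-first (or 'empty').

Step 1 [NS]: N:empty,E:wait,S:car1-GO,W:wait | queues: N=0 E=2 S=0 W=2
Step 2 [NS]: N:empty,E:wait,S:empty,W:wait | queues: N=0 E=2 S=0 W=2
Step 3 [NS]: N:empty,E:wait,S:empty,W:wait | queues: N=0 E=2 S=0 W=2
Step 4 [NS]: N:empty,E:wait,S:empty,W:wait | queues: N=0 E=2 S=0 W=2
Step 5 [EW]: N:wait,E:car2-GO,S:wait,W:car3-GO | queues: N=0 E=1 S=0 W=1
Step 6 [EW]: N:wait,E:car4-GO,S:wait,W:car5-GO | queues: N=0 E=0 S=0 W=0

N: empty
E: empty
S: empty
W: empty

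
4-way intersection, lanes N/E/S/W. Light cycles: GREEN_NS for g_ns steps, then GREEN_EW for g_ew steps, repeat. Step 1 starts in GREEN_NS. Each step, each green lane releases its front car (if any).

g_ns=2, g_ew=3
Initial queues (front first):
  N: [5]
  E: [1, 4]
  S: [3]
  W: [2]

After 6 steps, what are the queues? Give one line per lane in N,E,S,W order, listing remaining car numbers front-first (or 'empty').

Step 1 [NS]: N:car5-GO,E:wait,S:car3-GO,W:wait | queues: N=0 E=2 S=0 W=1
Step 2 [NS]: N:empty,E:wait,S:empty,W:wait | queues: N=0 E=2 S=0 W=1
Step 3 [EW]: N:wait,E:car1-GO,S:wait,W:car2-GO | queues: N=0 E=1 S=0 W=0
Step 4 [EW]: N:wait,E:car4-GO,S:wait,W:empty | queues: N=0 E=0 S=0 W=0

N: empty
E: empty
S: empty
W: empty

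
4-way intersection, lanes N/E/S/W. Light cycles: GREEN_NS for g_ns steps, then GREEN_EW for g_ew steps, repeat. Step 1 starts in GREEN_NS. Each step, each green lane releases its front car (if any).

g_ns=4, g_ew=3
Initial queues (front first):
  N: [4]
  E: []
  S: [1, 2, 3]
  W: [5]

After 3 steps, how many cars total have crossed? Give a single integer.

Step 1 [NS]: N:car4-GO,E:wait,S:car1-GO,W:wait | queues: N=0 E=0 S=2 W=1
Step 2 [NS]: N:empty,E:wait,S:car2-GO,W:wait | queues: N=0 E=0 S=1 W=1
Step 3 [NS]: N:empty,E:wait,S:car3-GO,W:wait | queues: N=0 E=0 S=0 W=1
Cars crossed by step 3: 4

Answer: 4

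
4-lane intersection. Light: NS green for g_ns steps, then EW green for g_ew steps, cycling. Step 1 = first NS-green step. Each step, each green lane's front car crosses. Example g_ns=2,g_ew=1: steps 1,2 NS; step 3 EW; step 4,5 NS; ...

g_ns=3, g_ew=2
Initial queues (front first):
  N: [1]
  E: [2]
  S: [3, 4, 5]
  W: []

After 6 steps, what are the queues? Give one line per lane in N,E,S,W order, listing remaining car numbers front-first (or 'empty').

Step 1 [NS]: N:car1-GO,E:wait,S:car3-GO,W:wait | queues: N=0 E=1 S=2 W=0
Step 2 [NS]: N:empty,E:wait,S:car4-GO,W:wait | queues: N=0 E=1 S=1 W=0
Step 3 [NS]: N:empty,E:wait,S:car5-GO,W:wait | queues: N=0 E=1 S=0 W=0
Step 4 [EW]: N:wait,E:car2-GO,S:wait,W:empty | queues: N=0 E=0 S=0 W=0

N: empty
E: empty
S: empty
W: empty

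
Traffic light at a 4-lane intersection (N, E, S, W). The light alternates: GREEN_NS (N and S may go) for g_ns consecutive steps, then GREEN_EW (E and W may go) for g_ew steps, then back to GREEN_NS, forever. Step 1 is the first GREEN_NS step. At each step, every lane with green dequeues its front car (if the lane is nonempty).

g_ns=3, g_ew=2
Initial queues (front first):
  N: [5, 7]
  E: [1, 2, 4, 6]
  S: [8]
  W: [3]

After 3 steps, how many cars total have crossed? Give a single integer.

Step 1 [NS]: N:car5-GO,E:wait,S:car8-GO,W:wait | queues: N=1 E=4 S=0 W=1
Step 2 [NS]: N:car7-GO,E:wait,S:empty,W:wait | queues: N=0 E=4 S=0 W=1
Step 3 [NS]: N:empty,E:wait,S:empty,W:wait | queues: N=0 E=4 S=0 W=1
Cars crossed by step 3: 3

Answer: 3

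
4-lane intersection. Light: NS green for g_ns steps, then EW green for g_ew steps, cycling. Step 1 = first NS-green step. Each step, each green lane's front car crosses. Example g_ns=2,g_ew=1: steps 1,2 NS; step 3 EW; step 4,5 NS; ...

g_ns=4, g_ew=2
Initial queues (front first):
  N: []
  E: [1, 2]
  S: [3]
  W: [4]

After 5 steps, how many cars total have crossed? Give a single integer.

Step 1 [NS]: N:empty,E:wait,S:car3-GO,W:wait | queues: N=0 E=2 S=0 W=1
Step 2 [NS]: N:empty,E:wait,S:empty,W:wait | queues: N=0 E=2 S=0 W=1
Step 3 [NS]: N:empty,E:wait,S:empty,W:wait | queues: N=0 E=2 S=0 W=1
Step 4 [NS]: N:empty,E:wait,S:empty,W:wait | queues: N=0 E=2 S=0 W=1
Step 5 [EW]: N:wait,E:car1-GO,S:wait,W:car4-GO | queues: N=0 E=1 S=0 W=0
Cars crossed by step 5: 3

Answer: 3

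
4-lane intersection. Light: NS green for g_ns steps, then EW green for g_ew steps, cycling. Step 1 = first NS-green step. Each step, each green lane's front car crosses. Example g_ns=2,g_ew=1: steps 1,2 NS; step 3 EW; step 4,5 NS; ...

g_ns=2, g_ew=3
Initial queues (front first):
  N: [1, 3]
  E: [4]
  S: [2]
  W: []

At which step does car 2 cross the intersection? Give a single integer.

Step 1 [NS]: N:car1-GO,E:wait,S:car2-GO,W:wait | queues: N=1 E=1 S=0 W=0
Step 2 [NS]: N:car3-GO,E:wait,S:empty,W:wait | queues: N=0 E=1 S=0 W=0
Step 3 [EW]: N:wait,E:car4-GO,S:wait,W:empty | queues: N=0 E=0 S=0 W=0
Car 2 crosses at step 1

1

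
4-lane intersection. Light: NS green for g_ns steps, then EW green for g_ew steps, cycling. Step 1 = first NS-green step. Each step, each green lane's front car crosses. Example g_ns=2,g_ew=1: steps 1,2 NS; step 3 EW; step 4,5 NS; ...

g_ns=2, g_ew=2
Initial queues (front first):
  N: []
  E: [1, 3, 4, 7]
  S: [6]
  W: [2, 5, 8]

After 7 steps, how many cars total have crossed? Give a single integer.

Step 1 [NS]: N:empty,E:wait,S:car6-GO,W:wait | queues: N=0 E=4 S=0 W=3
Step 2 [NS]: N:empty,E:wait,S:empty,W:wait | queues: N=0 E=4 S=0 W=3
Step 3 [EW]: N:wait,E:car1-GO,S:wait,W:car2-GO | queues: N=0 E=3 S=0 W=2
Step 4 [EW]: N:wait,E:car3-GO,S:wait,W:car5-GO | queues: N=0 E=2 S=0 W=1
Step 5 [NS]: N:empty,E:wait,S:empty,W:wait | queues: N=0 E=2 S=0 W=1
Step 6 [NS]: N:empty,E:wait,S:empty,W:wait | queues: N=0 E=2 S=0 W=1
Step 7 [EW]: N:wait,E:car4-GO,S:wait,W:car8-GO | queues: N=0 E=1 S=0 W=0
Cars crossed by step 7: 7

Answer: 7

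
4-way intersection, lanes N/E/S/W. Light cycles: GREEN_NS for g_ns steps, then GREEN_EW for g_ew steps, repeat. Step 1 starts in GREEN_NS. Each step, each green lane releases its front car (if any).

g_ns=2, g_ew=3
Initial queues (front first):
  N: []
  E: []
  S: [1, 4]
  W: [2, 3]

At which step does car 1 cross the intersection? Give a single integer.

Step 1 [NS]: N:empty,E:wait,S:car1-GO,W:wait | queues: N=0 E=0 S=1 W=2
Step 2 [NS]: N:empty,E:wait,S:car4-GO,W:wait | queues: N=0 E=0 S=0 W=2
Step 3 [EW]: N:wait,E:empty,S:wait,W:car2-GO | queues: N=0 E=0 S=0 W=1
Step 4 [EW]: N:wait,E:empty,S:wait,W:car3-GO | queues: N=0 E=0 S=0 W=0
Car 1 crosses at step 1

1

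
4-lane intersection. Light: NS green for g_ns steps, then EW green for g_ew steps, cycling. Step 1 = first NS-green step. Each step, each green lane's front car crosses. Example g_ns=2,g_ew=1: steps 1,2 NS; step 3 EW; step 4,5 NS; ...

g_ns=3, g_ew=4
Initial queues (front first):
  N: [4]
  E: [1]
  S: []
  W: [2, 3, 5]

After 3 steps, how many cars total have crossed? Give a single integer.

Answer: 1

Derivation:
Step 1 [NS]: N:car4-GO,E:wait,S:empty,W:wait | queues: N=0 E=1 S=0 W=3
Step 2 [NS]: N:empty,E:wait,S:empty,W:wait | queues: N=0 E=1 S=0 W=3
Step 3 [NS]: N:empty,E:wait,S:empty,W:wait | queues: N=0 E=1 S=0 W=3
Cars crossed by step 3: 1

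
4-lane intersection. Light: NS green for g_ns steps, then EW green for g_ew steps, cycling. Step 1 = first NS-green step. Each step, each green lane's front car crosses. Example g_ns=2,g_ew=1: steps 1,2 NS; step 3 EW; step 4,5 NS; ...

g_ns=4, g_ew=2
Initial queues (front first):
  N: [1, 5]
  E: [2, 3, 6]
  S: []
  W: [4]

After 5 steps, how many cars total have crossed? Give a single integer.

Answer: 4

Derivation:
Step 1 [NS]: N:car1-GO,E:wait,S:empty,W:wait | queues: N=1 E=3 S=0 W=1
Step 2 [NS]: N:car5-GO,E:wait,S:empty,W:wait | queues: N=0 E=3 S=0 W=1
Step 3 [NS]: N:empty,E:wait,S:empty,W:wait | queues: N=0 E=3 S=0 W=1
Step 4 [NS]: N:empty,E:wait,S:empty,W:wait | queues: N=0 E=3 S=0 W=1
Step 5 [EW]: N:wait,E:car2-GO,S:wait,W:car4-GO | queues: N=0 E=2 S=0 W=0
Cars crossed by step 5: 4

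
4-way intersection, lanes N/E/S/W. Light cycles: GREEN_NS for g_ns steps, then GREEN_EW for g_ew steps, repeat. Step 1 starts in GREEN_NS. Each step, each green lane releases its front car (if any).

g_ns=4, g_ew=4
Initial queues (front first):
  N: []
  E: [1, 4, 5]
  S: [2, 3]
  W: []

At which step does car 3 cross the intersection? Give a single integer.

Step 1 [NS]: N:empty,E:wait,S:car2-GO,W:wait | queues: N=0 E=3 S=1 W=0
Step 2 [NS]: N:empty,E:wait,S:car3-GO,W:wait | queues: N=0 E=3 S=0 W=0
Step 3 [NS]: N:empty,E:wait,S:empty,W:wait | queues: N=0 E=3 S=0 W=0
Step 4 [NS]: N:empty,E:wait,S:empty,W:wait | queues: N=0 E=3 S=0 W=0
Step 5 [EW]: N:wait,E:car1-GO,S:wait,W:empty | queues: N=0 E=2 S=0 W=0
Step 6 [EW]: N:wait,E:car4-GO,S:wait,W:empty | queues: N=0 E=1 S=0 W=0
Step 7 [EW]: N:wait,E:car5-GO,S:wait,W:empty | queues: N=0 E=0 S=0 W=0
Car 3 crosses at step 2

2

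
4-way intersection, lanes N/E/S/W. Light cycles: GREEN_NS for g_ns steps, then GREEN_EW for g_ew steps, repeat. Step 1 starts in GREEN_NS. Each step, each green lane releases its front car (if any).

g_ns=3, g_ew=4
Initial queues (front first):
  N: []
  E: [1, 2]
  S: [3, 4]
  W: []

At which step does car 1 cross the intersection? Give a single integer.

Step 1 [NS]: N:empty,E:wait,S:car3-GO,W:wait | queues: N=0 E=2 S=1 W=0
Step 2 [NS]: N:empty,E:wait,S:car4-GO,W:wait | queues: N=0 E=2 S=0 W=0
Step 3 [NS]: N:empty,E:wait,S:empty,W:wait | queues: N=0 E=2 S=0 W=0
Step 4 [EW]: N:wait,E:car1-GO,S:wait,W:empty | queues: N=0 E=1 S=0 W=0
Step 5 [EW]: N:wait,E:car2-GO,S:wait,W:empty | queues: N=0 E=0 S=0 W=0
Car 1 crosses at step 4

4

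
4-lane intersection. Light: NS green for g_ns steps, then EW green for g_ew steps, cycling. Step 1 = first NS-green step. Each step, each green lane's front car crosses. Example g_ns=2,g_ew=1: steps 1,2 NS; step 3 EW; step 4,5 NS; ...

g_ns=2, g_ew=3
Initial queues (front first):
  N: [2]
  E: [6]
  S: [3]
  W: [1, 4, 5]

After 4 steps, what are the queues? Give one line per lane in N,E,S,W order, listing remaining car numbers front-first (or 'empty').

Step 1 [NS]: N:car2-GO,E:wait,S:car3-GO,W:wait | queues: N=0 E=1 S=0 W=3
Step 2 [NS]: N:empty,E:wait,S:empty,W:wait | queues: N=0 E=1 S=0 W=3
Step 3 [EW]: N:wait,E:car6-GO,S:wait,W:car1-GO | queues: N=0 E=0 S=0 W=2
Step 4 [EW]: N:wait,E:empty,S:wait,W:car4-GO | queues: N=0 E=0 S=0 W=1

N: empty
E: empty
S: empty
W: 5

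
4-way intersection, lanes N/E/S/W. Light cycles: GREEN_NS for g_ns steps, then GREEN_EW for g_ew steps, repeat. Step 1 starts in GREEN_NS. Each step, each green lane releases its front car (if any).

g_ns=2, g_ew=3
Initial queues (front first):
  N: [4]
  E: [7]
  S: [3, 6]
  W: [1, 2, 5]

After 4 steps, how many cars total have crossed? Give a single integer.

Step 1 [NS]: N:car4-GO,E:wait,S:car3-GO,W:wait | queues: N=0 E=1 S=1 W=3
Step 2 [NS]: N:empty,E:wait,S:car6-GO,W:wait | queues: N=0 E=1 S=0 W=3
Step 3 [EW]: N:wait,E:car7-GO,S:wait,W:car1-GO | queues: N=0 E=0 S=0 W=2
Step 4 [EW]: N:wait,E:empty,S:wait,W:car2-GO | queues: N=0 E=0 S=0 W=1
Cars crossed by step 4: 6

Answer: 6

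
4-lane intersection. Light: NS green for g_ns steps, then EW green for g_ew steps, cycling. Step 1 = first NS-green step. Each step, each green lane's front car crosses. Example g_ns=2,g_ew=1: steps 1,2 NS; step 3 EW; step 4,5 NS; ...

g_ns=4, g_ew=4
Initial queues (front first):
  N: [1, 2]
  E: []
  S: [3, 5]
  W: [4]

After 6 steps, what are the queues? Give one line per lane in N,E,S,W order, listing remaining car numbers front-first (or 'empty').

Step 1 [NS]: N:car1-GO,E:wait,S:car3-GO,W:wait | queues: N=1 E=0 S=1 W=1
Step 2 [NS]: N:car2-GO,E:wait,S:car5-GO,W:wait | queues: N=0 E=0 S=0 W=1
Step 3 [NS]: N:empty,E:wait,S:empty,W:wait | queues: N=0 E=0 S=0 W=1
Step 4 [NS]: N:empty,E:wait,S:empty,W:wait | queues: N=0 E=0 S=0 W=1
Step 5 [EW]: N:wait,E:empty,S:wait,W:car4-GO | queues: N=0 E=0 S=0 W=0

N: empty
E: empty
S: empty
W: empty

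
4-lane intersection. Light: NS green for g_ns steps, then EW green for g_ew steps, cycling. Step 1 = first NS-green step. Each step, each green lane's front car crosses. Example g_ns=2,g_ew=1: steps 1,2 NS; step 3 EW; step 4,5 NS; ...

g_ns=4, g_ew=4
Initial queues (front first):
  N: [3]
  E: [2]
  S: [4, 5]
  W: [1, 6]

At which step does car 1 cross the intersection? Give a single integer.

Step 1 [NS]: N:car3-GO,E:wait,S:car4-GO,W:wait | queues: N=0 E=1 S=1 W=2
Step 2 [NS]: N:empty,E:wait,S:car5-GO,W:wait | queues: N=0 E=1 S=0 W=2
Step 3 [NS]: N:empty,E:wait,S:empty,W:wait | queues: N=0 E=1 S=0 W=2
Step 4 [NS]: N:empty,E:wait,S:empty,W:wait | queues: N=0 E=1 S=0 W=2
Step 5 [EW]: N:wait,E:car2-GO,S:wait,W:car1-GO | queues: N=0 E=0 S=0 W=1
Step 6 [EW]: N:wait,E:empty,S:wait,W:car6-GO | queues: N=0 E=0 S=0 W=0
Car 1 crosses at step 5

5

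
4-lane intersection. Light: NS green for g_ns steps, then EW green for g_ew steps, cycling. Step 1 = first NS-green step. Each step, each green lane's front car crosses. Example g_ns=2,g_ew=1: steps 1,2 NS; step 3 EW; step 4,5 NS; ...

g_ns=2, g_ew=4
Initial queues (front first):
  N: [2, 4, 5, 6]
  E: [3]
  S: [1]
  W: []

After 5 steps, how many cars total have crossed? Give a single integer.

Answer: 4

Derivation:
Step 1 [NS]: N:car2-GO,E:wait,S:car1-GO,W:wait | queues: N=3 E=1 S=0 W=0
Step 2 [NS]: N:car4-GO,E:wait,S:empty,W:wait | queues: N=2 E=1 S=0 W=0
Step 3 [EW]: N:wait,E:car3-GO,S:wait,W:empty | queues: N=2 E=0 S=0 W=0
Step 4 [EW]: N:wait,E:empty,S:wait,W:empty | queues: N=2 E=0 S=0 W=0
Step 5 [EW]: N:wait,E:empty,S:wait,W:empty | queues: N=2 E=0 S=0 W=0
Cars crossed by step 5: 4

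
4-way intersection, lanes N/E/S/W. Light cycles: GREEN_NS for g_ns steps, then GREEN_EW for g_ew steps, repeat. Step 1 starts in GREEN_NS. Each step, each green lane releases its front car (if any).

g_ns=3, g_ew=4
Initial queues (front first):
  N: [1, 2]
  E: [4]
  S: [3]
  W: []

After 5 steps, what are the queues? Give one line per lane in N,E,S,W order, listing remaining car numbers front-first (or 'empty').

Step 1 [NS]: N:car1-GO,E:wait,S:car3-GO,W:wait | queues: N=1 E=1 S=0 W=0
Step 2 [NS]: N:car2-GO,E:wait,S:empty,W:wait | queues: N=0 E=1 S=0 W=0
Step 3 [NS]: N:empty,E:wait,S:empty,W:wait | queues: N=0 E=1 S=0 W=0
Step 4 [EW]: N:wait,E:car4-GO,S:wait,W:empty | queues: N=0 E=0 S=0 W=0

N: empty
E: empty
S: empty
W: empty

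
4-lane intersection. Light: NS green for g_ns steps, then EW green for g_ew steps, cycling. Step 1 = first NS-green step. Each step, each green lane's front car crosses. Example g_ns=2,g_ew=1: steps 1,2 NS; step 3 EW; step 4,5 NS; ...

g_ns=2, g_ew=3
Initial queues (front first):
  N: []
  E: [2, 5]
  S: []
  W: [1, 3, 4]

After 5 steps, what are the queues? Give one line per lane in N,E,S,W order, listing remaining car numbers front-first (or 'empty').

Step 1 [NS]: N:empty,E:wait,S:empty,W:wait | queues: N=0 E=2 S=0 W=3
Step 2 [NS]: N:empty,E:wait,S:empty,W:wait | queues: N=0 E=2 S=0 W=3
Step 3 [EW]: N:wait,E:car2-GO,S:wait,W:car1-GO | queues: N=0 E=1 S=0 W=2
Step 4 [EW]: N:wait,E:car5-GO,S:wait,W:car3-GO | queues: N=0 E=0 S=0 W=1
Step 5 [EW]: N:wait,E:empty,S:wait,W:car4-GO | queues: N=0 E=0 S=0 W=0

N: empty
E: empty
S: empty
W: empty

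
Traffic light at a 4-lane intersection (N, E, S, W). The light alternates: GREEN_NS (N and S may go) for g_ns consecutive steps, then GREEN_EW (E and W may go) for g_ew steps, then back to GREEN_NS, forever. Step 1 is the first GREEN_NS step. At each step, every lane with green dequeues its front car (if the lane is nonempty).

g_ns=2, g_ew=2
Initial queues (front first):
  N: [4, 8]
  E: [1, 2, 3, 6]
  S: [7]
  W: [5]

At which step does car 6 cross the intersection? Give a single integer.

Step 1 [NS]: N:car4-GO,E:wait,S:car7-GO,W:wait | queues: N=1 E=4 S=0 W=1
Step 2 [NS]: N:car8-GO,E:wait,S:empty,W:wait | queues: N=0 E=4 S=0 W=1
Step 3 [EW]: N:wait,E:car1-GO,S:wait,W:car5-GO | queues: N=0 E=3 S=0 W=0
Step 4 [EW]: N:wait,E:car2-GO,S:wait,W:empty | queues: N=0 E=2 S=0 W=0
Step 5 [NS]: N:empty,E:wait,S:empty,W:wait | queues: N=0 E=2 S=0 W=0
Step 6 [NS]: N:empty,E:wait,S:empty,W:wait | queues: N=0 E=2 S=0 W=0
Step 7 [EW]: N:wait,E:car3-GO,S:wait,W:empty | queues: N=0 E=1 S=0 W=0
Step 8 [EW]: N:wait,E:car6-GO,S:wait,W:empty | queues: N=0 E=0 S=0 W=0
Car 6 crosses at step 8

8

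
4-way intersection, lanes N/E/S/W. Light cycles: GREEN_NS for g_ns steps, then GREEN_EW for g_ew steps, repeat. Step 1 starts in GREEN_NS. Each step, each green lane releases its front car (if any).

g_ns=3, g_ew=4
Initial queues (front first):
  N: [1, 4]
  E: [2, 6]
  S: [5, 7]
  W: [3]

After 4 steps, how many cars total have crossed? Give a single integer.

Answer: 6

Derivation:
Step 1 [NS]: N:car1-GO,E:wait,S:car5-GO,W:wait | queues: N=1 E=2 S=1 W=1
Step 2 [NS]: N:car4-GO,E:wait,S:car7-GO,W:wait | queues: N=0 E=2 S=0 W=1
Step 3 [NS]: N:empty,E:wait,S:empty,W:wait | queues: N=0 E=2 S=0 W=1
Step 4 [EW]: N:wait,E:car2-GO,S:wait,W:car3-GO | queues: N=0 E=1 S=0 W=0
Cars crossed by step 4: 6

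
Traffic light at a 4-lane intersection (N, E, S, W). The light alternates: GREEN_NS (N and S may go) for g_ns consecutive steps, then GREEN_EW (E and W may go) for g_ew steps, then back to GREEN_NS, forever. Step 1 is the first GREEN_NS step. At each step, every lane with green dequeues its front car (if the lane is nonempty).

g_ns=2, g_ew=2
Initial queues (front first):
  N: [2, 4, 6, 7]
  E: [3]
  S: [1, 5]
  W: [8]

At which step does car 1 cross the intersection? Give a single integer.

Step 1 [NS]: N:car2-GO,E:wait,S:car1-GO,W:wait | queues: N=3 E=1 S=1 W=1
Step 2 [NS]: N:car4-GO,E:wait,S:car5-GO,W:wait | queues: N=2 E=1 S=0 W=1
Step 3 [EW]: N:wait,E:car3-GO,S:wait,W:car8-GO | queues: N=2 E=0 S=0 W=0
Step 4 [EW]: N:wait,E:empty,S:wait,W:empty | queues: N=2 E=0 S=0 W=0
Step 5 [NS]: N:car6-GO,E:wait,S:empty,W:wait | queues: N=1 E=0 S=0 W=0
Step 6 [NS]: N:car7-GO,E:wait,S:empty,W:wait | queues: N=0 E=0 S=0 W=0
Car 1 crosses at step 1

1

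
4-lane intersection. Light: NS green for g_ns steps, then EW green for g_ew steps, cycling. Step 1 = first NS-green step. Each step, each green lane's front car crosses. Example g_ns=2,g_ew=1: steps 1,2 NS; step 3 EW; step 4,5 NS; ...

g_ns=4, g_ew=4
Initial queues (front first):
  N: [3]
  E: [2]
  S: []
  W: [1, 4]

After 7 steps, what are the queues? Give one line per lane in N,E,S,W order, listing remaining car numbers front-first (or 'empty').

Step 1 [NS]: N:car3-GO,E:wait,S:empty,W:wait | queues: N=0 E=1 S=0 W=2
Step 2 [NS]: N:empty,E:wait,S:empty,W:wait | queues: N=0 E=1 S=0 W=2
Step 3 [NS]: N:empty,E:wait,S:empty,W:wait | queues: N=0 E=1 S=0 W=2
Step 4 [NS]: N:empty,E:wait,S:empty,W:wait | queues: N=0 E=1 S=0 W=2
Step 5 [EW]: N:wait,E:car2-GO,S:wait,W:car1-GO | queues: N=0 E=0 S=0 W=1
Step 6 [EW]: N:wait,E:empty,S:wait,W:car4-GO | queues: N=0 E=0 S=0 W=0

N: empty
E: empty
S: empty
W: empty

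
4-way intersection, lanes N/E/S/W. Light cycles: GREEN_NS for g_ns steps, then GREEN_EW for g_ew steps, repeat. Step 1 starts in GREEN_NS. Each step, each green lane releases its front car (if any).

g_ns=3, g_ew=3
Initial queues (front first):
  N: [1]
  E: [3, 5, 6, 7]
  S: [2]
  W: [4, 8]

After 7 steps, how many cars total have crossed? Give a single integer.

Step 1 [NS]: N:car1-GO,E:wait,S:car2-GO,W:wait | queues: N=0 E=4 S=0 W=2
Step 2 [NS]: N:empty,E:wait,S:empty,W:wait | queues: N=0 E=4 S=0 W=2
Step 3 [NS]: N:empty,E:wait,S:empty,W:wait | queues: N=0 E=4 S=0 W=2
Step 4 [EW]: N:wait,E:car3-GO,S:wait,W:car4-GO | queues: N=0 E=3 S=0 W=1
Step 5 [EW]: N:wait,E:car5-GO,S:wait,W:car8-GO | queues: N=0 E=2 S=0 W=0
Step 6 [EW]: N:wait,E:car6-GO,S:wait,W:empty | queues: N=0 E=1 S=0 W=0
Step 7 [NS]: N:empty,E:wait,S:empty,W:wait | queues: N=0 E=1 S=0 W=0
Cars crossed by step 7: 7

Answer: 7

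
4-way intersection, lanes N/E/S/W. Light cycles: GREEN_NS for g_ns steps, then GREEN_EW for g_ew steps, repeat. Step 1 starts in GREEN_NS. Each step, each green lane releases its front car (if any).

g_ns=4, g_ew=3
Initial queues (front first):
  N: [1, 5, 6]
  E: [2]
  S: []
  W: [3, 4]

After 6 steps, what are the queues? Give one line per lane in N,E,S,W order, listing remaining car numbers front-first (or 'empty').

Step 1 [NS]: N:car1-GO,E:wait,S:empty,W:wait | queues: N=2 E=1 S=0 W=2
Step 2 [NS]: N:car5-GO,E:wait,S:empty,W:wait | queues: N=1 E=1 S=0 W=2
Step 3 [NS]: N:car6-GO,E:wait,S:empty,W:wait | queues: N=0 E=1 S=0 W=2
Step 4 [NS]: N:empty,E:wait,S:empty,W:wait | queues: N=0 E=1 S=0 W=2
Step 5 [EW]: N:wait,E:car2-GO,S:wait,W:car3-GO | queues: N=0 E=0 S=0 W=1
Step 6 [EW]: N:wait,E:empty,S:wait,W:car4-GO | queues: N=0 E=0 S=0 W=0

N: empty
E: empty
S: empty
W: empty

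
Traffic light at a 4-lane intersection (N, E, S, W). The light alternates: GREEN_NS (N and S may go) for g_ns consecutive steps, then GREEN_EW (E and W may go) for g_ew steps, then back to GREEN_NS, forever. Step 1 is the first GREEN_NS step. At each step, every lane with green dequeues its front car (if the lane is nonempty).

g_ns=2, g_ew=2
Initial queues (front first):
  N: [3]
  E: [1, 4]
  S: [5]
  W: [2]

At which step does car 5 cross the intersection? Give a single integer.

Step 1 [NS]: N:car3-GO,E:wait,S:car5-GO,W:wait | queues: N=0 E=2 S=0 W=1
Step 2 [NS]: N:empty,E:wait,S:empty,W:wait | queues: N=0 E=2 S=0 W=1
Step 3 [EW]: N:wait,E:car1-GO,S:wait,W:car2-GO | queues: N=0 E=1 S=0 W=0
Step 4 [EW]: N:wait,E:car4-GO,S:wait,W:empty | queues: N=0 E=0 S=0 W=0
Car 5 crosses at step 1

1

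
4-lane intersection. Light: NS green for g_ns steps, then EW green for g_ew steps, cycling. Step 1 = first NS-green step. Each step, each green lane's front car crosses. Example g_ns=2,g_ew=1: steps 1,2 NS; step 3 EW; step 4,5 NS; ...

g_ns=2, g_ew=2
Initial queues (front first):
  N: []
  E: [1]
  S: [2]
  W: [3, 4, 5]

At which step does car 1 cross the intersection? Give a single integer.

Step 1 [NS]: N:empty,E:wait,S:car2-GO,W:wait | queues: N=0 E=1 S=0 W=3
Step 2 [NS]: N:empty,E:wait,S:empty,W:wait | queues: N=0 E=1 S=0 W=3
Step 3 [EW]: N:wait,E:car1-GO,S:wait,W:car3-GO | queues: N=0 E=0 S=0 W=2
Step 4 [EW]: N:wait,E:empty,S:wait,W:car4-GO | queues: N=0 E=0 S=0 W=1
Step 5 [NS]: N:empty,E:wait,S:empty,W:wait | queues: N=0 E=0 S=0 W=1
Step 6 [NS]: N:empty,E:wait,S:empty,W:wait | queues: N=0 E=0 S=0 W=1
Step 7 [EW]: N:wait,E:empty,S:wait,W:car5-GO | queues: N=0 E=0 S=0 W=0
Car 1 crosses at step 3

3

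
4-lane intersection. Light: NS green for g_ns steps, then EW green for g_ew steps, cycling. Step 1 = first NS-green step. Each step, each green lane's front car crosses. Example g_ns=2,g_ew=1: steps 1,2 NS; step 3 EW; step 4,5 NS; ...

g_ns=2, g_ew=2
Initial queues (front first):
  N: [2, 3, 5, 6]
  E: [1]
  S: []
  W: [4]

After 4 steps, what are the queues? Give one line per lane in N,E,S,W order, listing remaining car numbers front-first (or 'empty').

Step 1 [NS]: N:car2-GO,E:wait,S:empty,W:wait | queues: N=3 E=1 S=0 W=1
Step 2 [NS]: N:car3-GO,E:wait,S:empty,W:wait | queues: N=2 E=1 S=0 W=1
Step 3 [EW]: N:wait,E:car1-GO,S:wait,W:car4-GO | queues: N=2 E=0 S=0 W=0
Step 4 [EW]: N:wait,E:empty,S:wait,W:empty | queues: N=2 E=0 S=0 W=0

N: 5 6
E: empty
S: empty
W: empty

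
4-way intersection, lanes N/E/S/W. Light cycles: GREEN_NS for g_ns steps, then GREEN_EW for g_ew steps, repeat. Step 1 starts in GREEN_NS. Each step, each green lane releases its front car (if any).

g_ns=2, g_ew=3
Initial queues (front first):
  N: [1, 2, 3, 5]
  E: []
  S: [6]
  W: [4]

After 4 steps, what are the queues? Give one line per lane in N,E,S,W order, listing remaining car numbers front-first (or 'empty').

Step 1 [NS]: N:car1-GO,E:wait,S:car6-GO,W:wait | queues: N=3 E=0 S=0 W=1
Step 2 [NS]: N:car2-GO,E:wait,S:empty,W:wait | queues: N=2 E=0 S=0 W=1
Step 3 [EW]: N:wait,E:empty,S:wait,W:car4-GO | queues: N=2 E=0 S=0 W=0
Step 4 [EW]: N:wait,E:empty,S:wait,W:empty | queues: N=2 E=0 S=0 W=0

N: 3 5
E: empty
S: empty
W: empty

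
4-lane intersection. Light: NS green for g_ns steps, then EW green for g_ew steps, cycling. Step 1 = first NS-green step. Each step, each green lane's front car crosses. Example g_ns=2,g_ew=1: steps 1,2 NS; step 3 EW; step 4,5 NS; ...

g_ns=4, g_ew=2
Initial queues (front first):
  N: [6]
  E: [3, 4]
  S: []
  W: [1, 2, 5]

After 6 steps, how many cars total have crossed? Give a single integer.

Answer: 5

Derivation:
Step 1 [NS]: N:car6-GO,E:wait,S:empty,W:wait | queues: N=0 E=2 S=0 W=3
Step 2 [NS]: N:empty,E:wait,S:empty,W:wait | queues: N=0 E=2 S=0 W=3
Step 3 [NS]: N:empty,E:wait,S:empty,W:wait | queues: N=0 E=2 S=0 W=3
Step 4 [NS]: N:empty,E:wait,S:empty,W:wait | queues: N=0 E=2 S=0 W=3
Step 5 [EW]: N:wait,E:car3-GO,S:wait,W:car1-GO | queues: N=0 E=1 S=0 W=2
Step 6 [EW]: N:wait,E:car4-GO,S:wait,W:car2-GO | queues: N=0 E=0 S=0 W=1
Cars crossed by step 6: 5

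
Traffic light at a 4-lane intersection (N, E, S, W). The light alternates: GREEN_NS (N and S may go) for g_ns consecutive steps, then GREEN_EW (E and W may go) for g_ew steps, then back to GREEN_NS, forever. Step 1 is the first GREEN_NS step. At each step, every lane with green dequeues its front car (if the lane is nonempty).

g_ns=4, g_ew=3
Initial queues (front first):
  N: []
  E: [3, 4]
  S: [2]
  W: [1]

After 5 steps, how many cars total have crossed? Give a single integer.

Step 1 [NS]: N:empty,E:wait,S:car2-GO,W:wait | queues: N=0 E=2 S=0 W=1
Step 2 [NS]: N:empty,E:wait,S:empty,W:wait | queues: N=0 E=2 S=0 W=1
Step 3 [NS]: N:empty,E:wait,S:empty,W:wait | queues: N=0 E=2 S=0 W=1
Step 4 [NS]: N:empty,E:wait,S:empty,W:wait | queues: N=0 E=2 S=0 W=1
Step 5 [EW]: N:wait,E:car3-GO,S:wait,W:car1-GO | queues: N=0 E=1 S=0 W=0
Cars crossed by step 5: 3

Answer: 3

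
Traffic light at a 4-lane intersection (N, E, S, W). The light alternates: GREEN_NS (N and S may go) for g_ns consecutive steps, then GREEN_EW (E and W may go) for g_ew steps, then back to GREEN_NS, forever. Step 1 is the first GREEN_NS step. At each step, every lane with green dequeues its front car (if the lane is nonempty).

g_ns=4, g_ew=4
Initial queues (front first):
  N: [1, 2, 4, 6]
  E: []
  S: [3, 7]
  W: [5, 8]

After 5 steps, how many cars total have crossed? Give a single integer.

Step 1 [NS]: N:car1-GO,E:wait,S:car3-GO,W:wait | queues: N=3 E=0 S=1 W=2
Step 2 [NS]: N:car2-GO,E:wait,S:car7-GO,W:wait | queues: N=2 E=0 S=0 W=2
Step 3 [NS]: N:car4-GO,E:wait,S:empty,W:wait | queues: N=1 E=0 S=0 W=2
Step 4 [NS]: N:car6-GO,E:wait,S:empty,W:wait | queues: N=0 E=0 S=0 W=2
Step 5 [EW]: N:wait,E:empty,S:wait,W:car5-GO | queues: N=0 E=0 S=0 W=1
Cars crossed by step 5: 7

Answer: 7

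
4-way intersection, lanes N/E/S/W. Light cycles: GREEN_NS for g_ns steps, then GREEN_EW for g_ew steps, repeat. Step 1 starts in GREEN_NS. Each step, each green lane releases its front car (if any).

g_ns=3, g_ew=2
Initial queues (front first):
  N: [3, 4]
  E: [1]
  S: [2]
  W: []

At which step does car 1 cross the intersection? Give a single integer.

Step 1 [NS]: N:car3-GO,E:wait,S:car2-GO,W:wait | queues: N=1 E=1 S=0 W=0
Step 2 [NS]: N:car4-GO,E:wait,S:empty,W:wait | queues: N=0 E=1 S=0 W=0
Step 3 [NS]: N:empty,E:wait,S:empty,W:wait | queues: N=0 E=1 S=0 W=0
Step 4 [EW]: N:wait,E:car1-GO,S:wait,W:empty | queues: N=0 E=0 S=0 W=0
Car 1 crosses at step 4

4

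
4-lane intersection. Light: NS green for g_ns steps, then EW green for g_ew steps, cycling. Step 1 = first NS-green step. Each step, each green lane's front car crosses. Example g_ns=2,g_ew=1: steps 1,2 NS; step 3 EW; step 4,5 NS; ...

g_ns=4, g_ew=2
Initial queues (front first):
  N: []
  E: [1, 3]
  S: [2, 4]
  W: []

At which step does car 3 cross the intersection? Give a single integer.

Step 1 [NS]: N:empty,E:wait,S:car2-GO,W:wait | queues: N=0 E=2 S=1 W=0
Step 2 [NS]: N:empty,E:wait,S:car4-GO,W:wait | queues: N=0 E=2 S=0 W=0
Step 3 [NS]: N:empty,E:wait,S:empty,W:wait | queues: N=0 E=2 S=0 W=0
Step 4 [NS]: N:empty,E:wait,S:empty,W:wait | queues: N=0 E=2 S=0 W=0
Step 5 [EW]: N:wait,E:car1-GO,S:wait,W:empty | queues: N=0 E=1 S=0 W=0
Step 6 [EW]: N:wait,E:car3-GO,S:wait,W:empty | queues: N=0 E=0 S=0 W=0
Car 3 crosses at step 6

6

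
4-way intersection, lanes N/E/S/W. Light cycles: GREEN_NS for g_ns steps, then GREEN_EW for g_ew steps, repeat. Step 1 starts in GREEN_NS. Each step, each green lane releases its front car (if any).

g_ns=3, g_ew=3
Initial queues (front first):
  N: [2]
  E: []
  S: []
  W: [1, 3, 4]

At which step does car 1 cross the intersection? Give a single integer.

Step 1 [NS]: N:car2-GO,E:wait,S:empty,W:wait | queues: N=0 E=0 S=0 W=3
Step 2 [NS]: N:empty,E:wait,S:empty,W:wait | queues: N=0 E=0 S=0 W=3
Step 3 [NS]: N:empty,E:wait,S:empty,W:wait | queues: N=0 E=0 S=0 W=3
Step 4 [EW]: N:wait,E:empty,S:wait,W:car1-GO | queues: N=0 E=0 S=0 W=2
Step 5 [EW]: N:wait,E:empty,S:wait,W:car3-GO | queues: N=0 E=0 S=0 W=1
Step 6 [EW]: N:wait,E:empty,S:wait,W:car4-GO | queues: N=0 E=0 S=0 W=0
Car 1 crosses at step 4

4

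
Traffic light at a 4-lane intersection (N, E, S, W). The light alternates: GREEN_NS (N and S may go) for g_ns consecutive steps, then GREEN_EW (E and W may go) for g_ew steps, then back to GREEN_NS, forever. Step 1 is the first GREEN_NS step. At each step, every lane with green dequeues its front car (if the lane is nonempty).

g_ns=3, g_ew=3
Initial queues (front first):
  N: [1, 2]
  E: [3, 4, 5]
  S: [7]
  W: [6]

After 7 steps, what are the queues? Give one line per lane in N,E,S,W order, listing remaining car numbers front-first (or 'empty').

Step 1 [NS]: N:car1-GO,E:wait,S:car7-GO,W:wait | queues: N=1 E=3 S=0 W=1
Step 2 [NS]: N:car2-GO,E:wait,S:empty,W:wait | queues: N=0 E=3 S=0 W=1
Step 3 [NS]: N:empty,E:wait,S:empty,W:wait | queues: N=0 E=3 S=0 W=1
Step 4 [EW]: N:wait,E:car3-GO,S:wait,W:car6-GO | queues: N=0 E=2 S=0 W=0
Step 5 [EW]: N:wait,E:car4-GO,S:wait,W:empty | queues: N=0 E=1 S=0 W=0
Step 6 [EW]: N:wait,E:car5-GO,S:wait,W:empty | queues: N=0 E=0 S=0 W=0

N: empty
E: empty
S: empty
W: empty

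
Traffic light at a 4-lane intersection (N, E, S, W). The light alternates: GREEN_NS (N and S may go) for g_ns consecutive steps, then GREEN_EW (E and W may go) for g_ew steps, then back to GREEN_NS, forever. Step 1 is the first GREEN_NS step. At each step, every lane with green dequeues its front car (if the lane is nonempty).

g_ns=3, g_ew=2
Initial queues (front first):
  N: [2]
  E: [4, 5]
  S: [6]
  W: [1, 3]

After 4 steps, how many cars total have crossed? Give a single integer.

Step 1 [NS]: N:car2-GO,E:wait,S:car6-GO,W:wait | queues: N=0 E=2 S=0 W=2
Step 2 [NS]: N:empty,E:wait,S:empty,W:wait | queues: N=0 E=2 S=0 W=2
Step 3 [NS]: N:empty,E:wait,S:empty,W:wait | queues: N=0 E=2 S=0 W=2
Step 4 [EW]: N:wait,E:car4-GO,S:wait,W:car1-GO | queues: N=0 E=1 S=0 W=1
Cars crossed by step 4: 4

Answer: 4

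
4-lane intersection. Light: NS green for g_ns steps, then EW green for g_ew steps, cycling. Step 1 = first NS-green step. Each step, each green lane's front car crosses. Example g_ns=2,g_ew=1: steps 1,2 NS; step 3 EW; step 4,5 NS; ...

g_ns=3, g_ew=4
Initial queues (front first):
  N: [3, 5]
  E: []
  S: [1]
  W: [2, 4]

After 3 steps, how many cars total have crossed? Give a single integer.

Answer: 3

Derivation:
Step 1 [NS]: N:car3-GO,E:wait,S:car1-GO,W:wait | queues: N=1 E=0 S=0 W=2
Step 2 [NS]: N:car5-GO,E:wait,S:empty,W:wait | queues: N=0 E=0 S=0 W=2
Step 3 [NS]: N:empty,E:wait,S:empty,W:wait | queues: N=0 E=0 S=0 W=2
Cars crossed by step 3: 3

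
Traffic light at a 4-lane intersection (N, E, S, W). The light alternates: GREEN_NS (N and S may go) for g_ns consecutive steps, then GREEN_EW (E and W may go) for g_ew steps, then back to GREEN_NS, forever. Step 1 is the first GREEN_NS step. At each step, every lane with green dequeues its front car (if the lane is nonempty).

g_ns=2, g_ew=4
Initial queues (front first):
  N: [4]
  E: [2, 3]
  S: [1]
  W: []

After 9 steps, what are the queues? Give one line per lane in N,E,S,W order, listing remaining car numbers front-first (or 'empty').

Step 1 [NS]: N:car4-GO,E:wait,S:car1-GO,W:wait | queues: N=0 E=2 S=0 W=0
Step 2 [NS]: N:empty,E:wait,S:empty,W:wait | queues: N=0 E=2 S=0 W=0
Step 3 [EW]: N:wait,E:car2-GO,S:wait,W:empty | queues: N=0 E=1 S=0 W=0
Step 4 [EW]: N:wait,E:car3-GO,S:wait,W:empty | queues: N=0 E=0 S=0 W=0

N: empty
E: empty
S: empty
W: empty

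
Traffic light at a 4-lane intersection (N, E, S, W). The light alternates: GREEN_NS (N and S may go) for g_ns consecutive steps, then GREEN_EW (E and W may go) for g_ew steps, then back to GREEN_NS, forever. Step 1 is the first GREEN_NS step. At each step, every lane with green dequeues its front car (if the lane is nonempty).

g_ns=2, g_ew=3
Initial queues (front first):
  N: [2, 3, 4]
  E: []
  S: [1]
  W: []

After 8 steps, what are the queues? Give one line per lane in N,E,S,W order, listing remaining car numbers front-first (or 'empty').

Step 1 [NS]: N:car2-GO,E:wait,S:car1-GO,W:wait | queues: N=2 E=0 S=0 W=0
Step 2 [NS]: N:car3-GO,E:wait,S:empty,W:wait | queues: N=1 E=0 S=0 W=0
Step 3 [EW]: N:wait,E:empty,S:wait,W:empty | queues: N=1 E=0 S=0 W=0
Step 4 [EW]: N:wait,E:empty,S:wait,W:empty | queues: N=1 E=0 S=0 W=0
Step 5 [EW]: N:wait,E:empty,S:wait,W:empty | queues: N=1 E=0 S=0 W=0
Step 6 [NS]: N:car4-GO,E:wait,S:empty,W:wait | queues: N=0 E=0 S=0 W=0

N: empty
E: empty
S: empty
W: empty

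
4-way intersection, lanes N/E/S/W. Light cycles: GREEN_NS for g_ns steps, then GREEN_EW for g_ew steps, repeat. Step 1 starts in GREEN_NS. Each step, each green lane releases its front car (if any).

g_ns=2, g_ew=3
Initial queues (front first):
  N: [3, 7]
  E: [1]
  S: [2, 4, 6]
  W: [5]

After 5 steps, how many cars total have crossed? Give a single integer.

Step 1 [NS]: N:car3-GO,E:wait,S:car2-GO,W:wait | queues: N=1 E=1 S=2 W=1
Step 2 [NS]: N:car7-GO,E:wait,S:car4-GO,W:wait | queues: N=0 E=1 S=1 W=1
Step 3 [EW]: N:wait,E:car1-GO,S:wait,W:car5-GO | queues: N=0 E=0 S=1 W=0
Step 4 [EW]: N:wait,E:empty,S:wait,W:empty | queues: N=0 E=0 S=1 W=0
Step 5 [EW]: N:wait,E:empty,S:wait,W:empty | queues: N=0 E=0 S=1 W=0
Cars crossed by step 5: 6

Answer: 6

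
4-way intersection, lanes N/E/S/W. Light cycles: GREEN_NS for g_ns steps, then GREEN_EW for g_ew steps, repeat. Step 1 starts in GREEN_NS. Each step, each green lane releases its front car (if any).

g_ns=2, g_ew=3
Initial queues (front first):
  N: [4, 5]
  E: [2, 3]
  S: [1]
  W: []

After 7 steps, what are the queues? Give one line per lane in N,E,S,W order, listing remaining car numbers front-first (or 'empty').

Step 1 [NS]: N:car4-GO,E:wait,S:car1-GO,W:wait | queues: N=1 E=2 S=0 W=0
Step 2 [NS]: N:car5-GO,E:wait,S:empty,W:wait | queues: N=0 E=2 S=0 W=0
Step 3 [EW]: N:wait,E:car2-GO,S:wait,W:empty | queues: N=0 E=1 S=0 W=0
Step 4 [EW]: N:wait,E:car3-GO,S:wait,W:empty | queues: N=0 E=0 S=0 W=0

N: empty
E: empty
S: empty
W: empty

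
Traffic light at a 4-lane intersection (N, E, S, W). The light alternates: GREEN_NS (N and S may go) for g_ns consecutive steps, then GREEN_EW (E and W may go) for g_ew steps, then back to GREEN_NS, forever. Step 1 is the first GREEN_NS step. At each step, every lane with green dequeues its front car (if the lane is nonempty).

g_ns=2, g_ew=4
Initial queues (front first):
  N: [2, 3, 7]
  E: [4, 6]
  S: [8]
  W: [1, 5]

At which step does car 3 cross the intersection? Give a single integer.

Step 1 [NS]: N:car2-GO,E:wait,S:car8-GO,W:wait | queues: N=2 E=2 S=0 W=2
Step 2 [NS]: N:car3-GO,E:wait,S:empty,W:wait | queues: N=1 E=2 S=0 W=2
Step 3 [EW]: N:wait,E:car4-GO,S:wait,W:car1-GO | queues: N=1 E=1 S=0 W=1
Step 4 [EW]: N:wait,E:car6-GO,S:wait,W:car5-GO | queues: N=1 E=0 S=0 W=0
Step 5 [EW]: N:wait,E:empty,S:wait,W:empty | queues: N=1 E=0 S=0 W=0
Step 6 [EW]: N:wait,E:empty,S:wait,W:empty | queues: N=1 E=0 S=0 W=0
Step 7 [NS]: N:car7-GO,E:wait,S:empty,W:wait | queues: N=0 E=0 S=0 W=0
Car 3 crosses at step 2

2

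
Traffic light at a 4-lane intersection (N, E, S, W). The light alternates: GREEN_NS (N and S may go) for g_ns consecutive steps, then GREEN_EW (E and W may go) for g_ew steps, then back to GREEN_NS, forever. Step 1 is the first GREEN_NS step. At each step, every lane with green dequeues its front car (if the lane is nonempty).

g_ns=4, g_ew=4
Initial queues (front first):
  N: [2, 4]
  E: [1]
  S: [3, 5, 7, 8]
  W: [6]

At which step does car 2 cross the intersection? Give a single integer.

Step 1 [NS]: N:car2-GO,E:wait,S:car3-GO,W:wait | queues: N=1 E=1 S=3 W=1
Step 2 [NS]: N:car4-GO,E:wait,S:car5-GO,W:wait | queues: N=0 E=1 S=2 W=1
Step 3 [NS]: N:empty,E:wait,S:car7-GO,W:wait | queues: N=0 E=1 S=1 W=1
Step 4 [NS]: N:empty,E:wait,S:car8-GO,W:wait | queues: N=0 E=1 S=0 W=1
Step 5 [EW]: N:wait,E:car1-GO,S:wait,W:car6-GO | queues: N=0 E=0 S=0 W=0
Car 2 crosses at step 1

1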